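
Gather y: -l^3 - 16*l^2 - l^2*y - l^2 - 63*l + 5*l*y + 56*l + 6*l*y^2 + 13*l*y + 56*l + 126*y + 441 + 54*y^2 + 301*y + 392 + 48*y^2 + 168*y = -l^3 - 17*l^2 + 49*l + y^2*(6*l + 102) + y*(-l^2 + 18*l + 595) + 833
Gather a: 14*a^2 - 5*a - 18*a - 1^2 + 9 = 14*a^2 - 23*a + 8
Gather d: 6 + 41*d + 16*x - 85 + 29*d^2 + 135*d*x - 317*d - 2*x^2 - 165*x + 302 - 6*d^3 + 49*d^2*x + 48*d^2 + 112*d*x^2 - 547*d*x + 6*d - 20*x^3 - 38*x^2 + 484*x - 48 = -6*d^3 + d^2*(49*x + 77) + d*(112*x^2 - 412*x - 270) - 20*x^3 - 40*x^2 + 335*x + 175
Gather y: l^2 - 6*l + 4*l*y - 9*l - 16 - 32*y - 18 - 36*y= l^2 - 15*l + y*(4*l - 68) - 34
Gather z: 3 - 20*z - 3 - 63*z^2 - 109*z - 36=-63*z^2 - 129*z - 36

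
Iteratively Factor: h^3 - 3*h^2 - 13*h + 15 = (h - 1)*(h^2 - 2*h - 15) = (h - 1)*(h + 3)*(h - 5)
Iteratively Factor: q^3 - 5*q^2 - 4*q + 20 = (q + 2)*(q^2 - 7*q + 10) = (q - 5)*(q + 2)*(q - 2)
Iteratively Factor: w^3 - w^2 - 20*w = (w)*(w^2 - w - 20) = w*(w - 5)*(w + 4)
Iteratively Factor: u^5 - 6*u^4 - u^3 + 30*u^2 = (u - 5)*(u^4 - u^3 - 6*u^2) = (u - 5)*(u - 3)*(u^3 + 2*u^2) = u*(u - 5)*(u - 3)*(u^2 + 2*u) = u^2*(u - 5)*(u - 3)*(u + 2)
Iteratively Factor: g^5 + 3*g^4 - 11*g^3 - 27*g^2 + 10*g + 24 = (g - 1)*(g^4 + 4*g^3 - 7*g^2 - 34*g - 24) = (g - 1)*(g + 1)*(g^3 + 3*g^2 - 10*g - 24) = (g - 1)*(g + 1)*(g + 2)*(g^2 + g - 12) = (g - 3)*(g - 1)*(g + 1)*(g + 2)*(g + 4)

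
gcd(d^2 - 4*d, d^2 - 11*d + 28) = d - 4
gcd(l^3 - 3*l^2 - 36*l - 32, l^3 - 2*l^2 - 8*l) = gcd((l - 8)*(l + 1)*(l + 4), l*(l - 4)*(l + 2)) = 1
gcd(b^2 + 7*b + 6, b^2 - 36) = b + 6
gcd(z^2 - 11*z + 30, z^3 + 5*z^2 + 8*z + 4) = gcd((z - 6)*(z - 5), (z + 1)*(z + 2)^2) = 1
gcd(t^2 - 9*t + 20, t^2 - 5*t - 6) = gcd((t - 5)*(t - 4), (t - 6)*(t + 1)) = 1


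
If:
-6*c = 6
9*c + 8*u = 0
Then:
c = -1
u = 9/8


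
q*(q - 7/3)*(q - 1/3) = q^3 - 8*q^2/3 + 7*q/9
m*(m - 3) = m^2 - 3*m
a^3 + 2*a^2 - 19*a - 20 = (a - 4)*(a + 1)*(a + 5)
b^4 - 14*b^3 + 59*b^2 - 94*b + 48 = (b - 8)*(b - 3)*(b - 2)*(b - 1)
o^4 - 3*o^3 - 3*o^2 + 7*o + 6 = (o - 3)*(o - 2)*(o + 1)^2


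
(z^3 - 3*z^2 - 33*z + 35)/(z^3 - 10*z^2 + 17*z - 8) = (z^2 - 2*z - 35)/(z^2 - 9*z + 8)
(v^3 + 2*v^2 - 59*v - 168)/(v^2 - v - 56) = v + 3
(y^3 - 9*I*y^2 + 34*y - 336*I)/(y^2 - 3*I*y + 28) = (y^2 - 2*I*y + 48)/(y + 4*I)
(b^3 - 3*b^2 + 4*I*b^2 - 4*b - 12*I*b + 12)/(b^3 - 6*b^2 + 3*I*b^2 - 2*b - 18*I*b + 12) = (b^2 + b*(-3 + 2*I) - 6*I)/(b^2 + b*(-6 + I) - 6*I)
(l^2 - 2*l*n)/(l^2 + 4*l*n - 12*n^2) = l/(l + 6*n)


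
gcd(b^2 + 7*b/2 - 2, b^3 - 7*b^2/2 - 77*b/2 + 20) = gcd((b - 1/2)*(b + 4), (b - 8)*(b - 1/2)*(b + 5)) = b - 1/2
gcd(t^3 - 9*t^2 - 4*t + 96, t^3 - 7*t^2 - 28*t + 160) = t^2 - 12*t + 32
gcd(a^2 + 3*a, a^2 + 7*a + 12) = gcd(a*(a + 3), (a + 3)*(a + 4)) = a + 3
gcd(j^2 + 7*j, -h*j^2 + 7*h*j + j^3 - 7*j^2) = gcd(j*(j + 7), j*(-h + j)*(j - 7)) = j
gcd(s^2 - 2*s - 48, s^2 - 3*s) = 1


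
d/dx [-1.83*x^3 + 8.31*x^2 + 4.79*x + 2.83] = -5.49*x^2 + 16.62*x + 4.79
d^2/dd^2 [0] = 0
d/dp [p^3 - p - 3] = 3*p^2 - 1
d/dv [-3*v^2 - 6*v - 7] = -6*v - 6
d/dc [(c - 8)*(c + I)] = 2*c - 8 + I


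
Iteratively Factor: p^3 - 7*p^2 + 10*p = (p - 5)*(p^2 - 2*p) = p*(p - 5)*(p - 2)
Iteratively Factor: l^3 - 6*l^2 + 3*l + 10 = (l + 1)*(l^2 - 7*l + 10) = (l - 5)*(l + 1)*(l - 2)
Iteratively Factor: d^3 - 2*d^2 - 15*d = (d + 3)*(d^2 - 5*d) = d*(d + 3)*(d - 5)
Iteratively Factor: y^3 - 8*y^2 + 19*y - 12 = (y - 3)*(y^2 - 5*y + 4) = (y - 4)*(y - 3)*(y - 1)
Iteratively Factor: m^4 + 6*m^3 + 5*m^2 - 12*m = (m + 4)*(m^3 + 2*m^2 - 3*m) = m*(m + 4)*(m^2 + 2*m - 3) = m*(m - 1)*(m + 4)*(m + 3)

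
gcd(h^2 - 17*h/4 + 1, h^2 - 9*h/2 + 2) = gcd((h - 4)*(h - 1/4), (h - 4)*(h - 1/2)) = h - 4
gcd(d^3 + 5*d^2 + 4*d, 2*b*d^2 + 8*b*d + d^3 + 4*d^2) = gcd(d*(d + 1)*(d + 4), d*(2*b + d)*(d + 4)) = d^2 + 4*d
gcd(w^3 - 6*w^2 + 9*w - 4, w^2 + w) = 1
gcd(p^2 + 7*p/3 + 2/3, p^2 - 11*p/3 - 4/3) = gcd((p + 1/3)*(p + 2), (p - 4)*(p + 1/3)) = p + 1/3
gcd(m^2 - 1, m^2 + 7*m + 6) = m + 1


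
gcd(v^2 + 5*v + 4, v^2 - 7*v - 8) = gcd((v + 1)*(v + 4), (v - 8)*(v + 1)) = v + 1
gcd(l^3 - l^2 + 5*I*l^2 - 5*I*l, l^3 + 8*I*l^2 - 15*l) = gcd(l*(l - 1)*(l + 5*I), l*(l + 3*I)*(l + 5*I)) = l^2 + 5*I*l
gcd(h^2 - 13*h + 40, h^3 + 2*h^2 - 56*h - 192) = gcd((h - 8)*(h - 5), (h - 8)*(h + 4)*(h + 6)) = h - 8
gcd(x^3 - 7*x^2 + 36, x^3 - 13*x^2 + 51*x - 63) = x - 3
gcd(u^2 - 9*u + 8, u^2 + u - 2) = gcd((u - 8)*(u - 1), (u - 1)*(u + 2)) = u - 1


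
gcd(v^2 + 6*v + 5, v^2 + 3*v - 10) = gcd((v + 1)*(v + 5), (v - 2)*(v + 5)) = v + 5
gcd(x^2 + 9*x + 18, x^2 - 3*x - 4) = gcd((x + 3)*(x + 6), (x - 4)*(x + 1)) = 1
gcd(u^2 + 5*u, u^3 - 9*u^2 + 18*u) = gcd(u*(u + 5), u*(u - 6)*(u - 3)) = u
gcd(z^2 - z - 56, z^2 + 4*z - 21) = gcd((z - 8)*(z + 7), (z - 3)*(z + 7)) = z + 7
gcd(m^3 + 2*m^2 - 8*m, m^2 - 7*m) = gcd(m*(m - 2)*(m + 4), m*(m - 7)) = m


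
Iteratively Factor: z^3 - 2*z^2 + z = (z - 1)*(z^2 - z) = (z - 1)^2*(z)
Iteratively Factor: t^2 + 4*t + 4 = (t + 2)*(t + 2)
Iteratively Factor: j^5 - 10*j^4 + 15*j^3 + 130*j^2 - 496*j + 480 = (j - 3)*(j^4 - 7*j^3 - 6*j^2 + 112*j - 160) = (j - 3)*(j + 4)*(j^3 - 11*j^2 + 38*j - 40) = (j - 5)*(j - 3)*(j + 4)*(j^2 - 6*j + 8) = (j - 5)*(j - 3)*(j - 2)*(j + 4)*(j - 4)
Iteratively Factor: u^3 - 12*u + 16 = (u - 2)*(u^2 + 2*u - 8) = (u - 2)*(u + 4)*(u - 2)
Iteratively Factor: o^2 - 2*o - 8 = (o + 2)*(o - 4)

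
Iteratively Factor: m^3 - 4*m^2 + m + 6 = (m - 3)*(m^2 - m - 2) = (m - 3)*(m + 1)*(m - 2)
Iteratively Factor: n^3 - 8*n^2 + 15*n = (n - 5)*(n^2 - 3*n) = n*(n - 5)*(n - 3)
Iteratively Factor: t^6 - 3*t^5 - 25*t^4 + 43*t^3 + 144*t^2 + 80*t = (t + 1)*(t^5 - 4*t^4 - 21*t^3 + 64*t^2 + 80*t) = t*(t + 1)*(t^4 - 4*t^3 - 21*t^2 + 64*t + 80) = t*(t + 1)^2*(t^3 - 5*t^2 - 16*t + 80) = t*(t - 4)*(t + 1)^2*(t^2 - t - 20) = t*(t - 5)*(t - 4)*(t + 1)^2*(t + 4)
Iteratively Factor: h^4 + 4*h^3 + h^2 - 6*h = (h + 2)*(h^3 + 2*h^2 - 3*h) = (h + 2)*(h + 3)*(h^2 - h) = h*(h + 2)*(h + 3)*(h - 1)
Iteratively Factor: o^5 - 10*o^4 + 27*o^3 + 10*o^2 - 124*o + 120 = (o - 3)*(o^4 - 7*o^3 + 6*o^2 + 28*o - 40) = (o - 3)*(o + 2)*(o^3 - 9*o^2 + 24*o - 20) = (o - 3)*(o - 2)*(o + 2)*(o^2 - 7*o + 10) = (o - 5)*(o - 3)*(o - 2)*(o + 2)*(o - 2)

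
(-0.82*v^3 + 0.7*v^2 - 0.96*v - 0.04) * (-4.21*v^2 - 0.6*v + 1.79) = 3.4522*v^5 - 2.455*v^4 + 2.1538*v^3 + 1.9974*v^2 - 1.6944*v - 0.0716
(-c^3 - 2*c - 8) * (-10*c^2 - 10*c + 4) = 10*c^5 + 10*c^4 + 16*c^3 + 100*c^2 + 72*c - 32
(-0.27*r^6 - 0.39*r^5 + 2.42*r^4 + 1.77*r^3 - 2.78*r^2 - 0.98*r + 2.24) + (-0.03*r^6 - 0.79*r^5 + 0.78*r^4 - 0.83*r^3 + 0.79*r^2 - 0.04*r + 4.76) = -0.3*r^6 - 1.18*r^5 + 3.2*r^4 + 0.94*r^3 - 1.99*r^2 - 1.02*r + 7.0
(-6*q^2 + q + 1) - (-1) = -6*q^2 + q + 2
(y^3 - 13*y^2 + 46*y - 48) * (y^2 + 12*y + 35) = y^5 - y^4 - 75*y^3 + 49*y^2 + 1034*y - 1680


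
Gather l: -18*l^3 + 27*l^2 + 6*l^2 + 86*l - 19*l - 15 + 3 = -18*l^3 + 33*l^2 + 67*l - 12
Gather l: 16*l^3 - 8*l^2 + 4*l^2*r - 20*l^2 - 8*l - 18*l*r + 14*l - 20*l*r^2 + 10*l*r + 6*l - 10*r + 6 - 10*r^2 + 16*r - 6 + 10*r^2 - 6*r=16*l^3 + l^2*(4*r - 28) + l*(-20*r^2 - 8*r + 12)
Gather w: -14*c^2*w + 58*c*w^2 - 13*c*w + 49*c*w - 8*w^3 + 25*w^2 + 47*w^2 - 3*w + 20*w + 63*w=-8*w^3 + w^2*(58*c + 72) + w*(-14*c^2 + 36*c + 80)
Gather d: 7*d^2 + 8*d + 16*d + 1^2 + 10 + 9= 7*d^2 + 24*d + 20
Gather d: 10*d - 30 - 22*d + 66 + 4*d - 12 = 24 - 8*d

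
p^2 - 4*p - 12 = (p - 6)*(p + 2)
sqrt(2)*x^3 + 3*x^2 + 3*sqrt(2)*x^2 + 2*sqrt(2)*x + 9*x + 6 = (x + 2)*(x + 3*sqrt(2)/2)*(sqrt(2)*x + sqrt(2))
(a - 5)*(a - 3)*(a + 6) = a^3 - 2*a^2 - 33*a + 90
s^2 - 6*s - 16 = (s - 8)*(s + 2)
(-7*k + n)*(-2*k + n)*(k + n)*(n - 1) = 14*k^3*n - 14*k^3 + 5*k^2*n^2 - 5*k^2*n - 8*k*n^3 + 8*k*n^2 + n^4 - n^3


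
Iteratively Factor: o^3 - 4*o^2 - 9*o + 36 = (o + 3)*(o^2 - 7*o + 12) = (o - 4)*(o + 3)*(o - 3)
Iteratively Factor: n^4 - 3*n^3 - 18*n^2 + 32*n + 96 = (n + 2)*(n^3 - 5*n^2 - 8*n + 48) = (n + 2)*(n + 3)*(n^2 - 8*n + 16) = (n - 4)*(n + 2)*(n + 3)*(n - 4)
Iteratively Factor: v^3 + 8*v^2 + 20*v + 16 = (v + 2)*(v^2 + 6*v + 8) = (v + 2)^2*(v + 4)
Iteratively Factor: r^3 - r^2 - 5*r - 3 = (r + 1)*(r^2 - 2*r - 3) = (r + 1)^2*(r - 3)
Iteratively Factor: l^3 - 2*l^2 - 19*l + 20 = (l - 5)*(l^2 + 3*l - 4) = (l - 5)*(l - 1)*(l + 4)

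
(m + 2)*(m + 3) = m^2 + 5*m + 6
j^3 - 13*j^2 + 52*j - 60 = (j - 6)*(j - 5)*(j - 2)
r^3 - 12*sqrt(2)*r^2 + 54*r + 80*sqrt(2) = (r - 8*sqrt(2))*(r - 5*sqrt(2))*(r + sqrt(2))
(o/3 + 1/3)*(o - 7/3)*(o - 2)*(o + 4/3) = o^4/3 - 2*o^3/3 - 37*o^2/27 + 46*o/27 + 56/27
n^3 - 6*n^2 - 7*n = n*(n - 7)*(n + 1)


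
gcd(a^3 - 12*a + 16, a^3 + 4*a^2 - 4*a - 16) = a^2 + 2*a - 8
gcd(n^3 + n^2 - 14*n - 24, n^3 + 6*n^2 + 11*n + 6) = n^2 + 5*n + 6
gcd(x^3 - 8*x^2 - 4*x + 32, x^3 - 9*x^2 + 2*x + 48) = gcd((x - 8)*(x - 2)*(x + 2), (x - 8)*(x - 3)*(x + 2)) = x^2 - 6*x - 16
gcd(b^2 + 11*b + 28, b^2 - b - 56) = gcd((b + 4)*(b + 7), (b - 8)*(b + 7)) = b + 7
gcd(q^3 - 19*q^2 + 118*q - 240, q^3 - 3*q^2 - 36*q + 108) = q - 6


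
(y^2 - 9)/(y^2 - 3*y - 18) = (y - 3)/(y - 6)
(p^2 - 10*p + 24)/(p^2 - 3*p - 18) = (p - 4)/(p + 3)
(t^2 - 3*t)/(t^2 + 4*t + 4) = t*(t - 3)/(t^2 + 4*t + 4)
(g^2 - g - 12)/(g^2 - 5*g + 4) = (g + 3)/(g - 1)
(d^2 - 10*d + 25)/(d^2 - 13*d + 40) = (d - 5)/(d - 8)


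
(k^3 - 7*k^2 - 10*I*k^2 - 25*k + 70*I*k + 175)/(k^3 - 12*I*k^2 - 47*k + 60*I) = (k^2 - k*(7 + 5*I) + 35*I)/(k^2 - 7*I*k - 12)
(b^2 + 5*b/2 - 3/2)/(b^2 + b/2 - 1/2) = (b + 3)/(b + 1)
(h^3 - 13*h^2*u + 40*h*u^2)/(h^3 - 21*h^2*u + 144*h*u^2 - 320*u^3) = h/(h - 8*u)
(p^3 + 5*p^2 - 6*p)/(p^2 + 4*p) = (p^2 + 5*p - 6)/(p + 4)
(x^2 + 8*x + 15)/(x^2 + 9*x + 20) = (x + 3)/(x + 4)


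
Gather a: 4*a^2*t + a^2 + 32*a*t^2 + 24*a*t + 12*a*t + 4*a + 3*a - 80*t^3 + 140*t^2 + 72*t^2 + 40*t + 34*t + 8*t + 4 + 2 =a^2*(4*t + 1) + a*(32*t^2 + 36*t + 7) - 80*t^3 + 212*t^2 + 82*t + 6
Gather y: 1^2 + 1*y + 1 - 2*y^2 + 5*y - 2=-2*y^2 + 6*y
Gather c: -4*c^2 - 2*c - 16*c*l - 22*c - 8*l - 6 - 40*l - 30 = -4*c^2 + c*(-16*l - 24) - 48*l - 36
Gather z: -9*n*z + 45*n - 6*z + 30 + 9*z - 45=45*n + z*(3 - 9*n) - 15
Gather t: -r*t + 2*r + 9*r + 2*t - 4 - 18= 11*r + t*(2 - r) - 22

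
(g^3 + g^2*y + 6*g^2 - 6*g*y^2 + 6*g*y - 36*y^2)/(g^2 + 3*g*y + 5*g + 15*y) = (g^2 - 2*g*y + 6*g - 12*y)/(g + 5)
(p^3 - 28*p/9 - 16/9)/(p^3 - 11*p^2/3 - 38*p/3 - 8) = (3*p^2 - 4*p - 4)/(3*(p^2 - 5*p - 6))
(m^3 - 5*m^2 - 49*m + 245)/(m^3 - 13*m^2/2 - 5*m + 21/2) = 2*(m^2 + 2*m - 35)/(2*m^2 + m - 3)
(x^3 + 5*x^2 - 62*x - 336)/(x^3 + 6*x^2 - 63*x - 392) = (x + 6)/(x + 7)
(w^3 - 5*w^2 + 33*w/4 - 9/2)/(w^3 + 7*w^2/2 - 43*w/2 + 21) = (w - 3/2)/(w + 7)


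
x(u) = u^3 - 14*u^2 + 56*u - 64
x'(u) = 3*u^2 - 28*u + 56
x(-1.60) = -193.54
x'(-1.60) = 108.48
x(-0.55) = -99.20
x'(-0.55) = 72.31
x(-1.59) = -192.45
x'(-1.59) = 108.10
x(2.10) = 1.12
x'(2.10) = 10.43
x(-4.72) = -745.37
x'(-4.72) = 255.00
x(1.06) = -19.18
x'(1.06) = 29.69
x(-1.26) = -158.79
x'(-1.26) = 96.04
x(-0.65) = -106.59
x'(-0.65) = 75.47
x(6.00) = -16.00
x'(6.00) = -4.00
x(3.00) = 5.00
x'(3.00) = -1.00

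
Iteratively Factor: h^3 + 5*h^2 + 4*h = (h + 1)*(h^2 + 4*h) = (h + 1)*(h + 4)*(h)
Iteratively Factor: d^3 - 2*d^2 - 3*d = (d + 1)*(d^2 - 3*d) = d*(d + 1)*(d - 3)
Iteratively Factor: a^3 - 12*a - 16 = (a + 2)*(a^2 - 2*a - 8) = (a + 2)^2*(a - 4)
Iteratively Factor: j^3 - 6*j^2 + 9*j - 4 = (j - 1)*(j^2 - 5*j + 4) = (j - 1)^2*(j - 4)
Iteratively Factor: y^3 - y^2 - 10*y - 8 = (y + 2)*(y^2 - 3*y - 4) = (y + 1)*(y + 2)*(y - 4)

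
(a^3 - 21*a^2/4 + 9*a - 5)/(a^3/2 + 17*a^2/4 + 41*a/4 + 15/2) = (4*a^3 - 21*a^2 + 36*a - 20)/(2*a^3 + 17*a^2 + 41*a + 30)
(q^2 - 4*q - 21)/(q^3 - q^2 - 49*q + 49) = (q + 3)/(q^2 + 6*q - 7)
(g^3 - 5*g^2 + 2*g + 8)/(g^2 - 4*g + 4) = (g^2 - 3*g - 4)/(g - 2)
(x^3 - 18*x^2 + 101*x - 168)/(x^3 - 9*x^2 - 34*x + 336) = (x - 3)/(x + 6)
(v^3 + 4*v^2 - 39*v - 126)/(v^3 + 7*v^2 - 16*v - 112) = (v^2 - 3*v - 18)/(v^2 - 16)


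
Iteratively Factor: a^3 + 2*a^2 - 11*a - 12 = (a - 3)*(a^2 + 5*a + 4) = (a - 3)*(a + 1)*(a + 4)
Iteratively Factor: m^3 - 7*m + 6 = (m + 3)*(m^2 - 3*m + 2) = (m - 1)*(m + 3)*(m - 2)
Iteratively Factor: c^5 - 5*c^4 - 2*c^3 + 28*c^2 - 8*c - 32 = (c - 2)*(c^4 - 3*c^3 - 8*c^2 + 12*c + 16) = (c - 2)*(c + 2)*(c^3 - 5*c^2 + 2*c + 8) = (c - 2)^2*(c + 2)*(c^2 - 3*c - 4) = (c - 4)*(c - 2)^2*(c + 2)*(c + 1)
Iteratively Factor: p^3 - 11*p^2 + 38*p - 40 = (p - 5)*(p^2 - 6*p + 8) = (p - 5)*(p - 2)*(p - 4)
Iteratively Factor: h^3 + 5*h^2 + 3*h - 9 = (h + 3)*(h^2 + 2*h - 3) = (h + 3)^2*(h - 1)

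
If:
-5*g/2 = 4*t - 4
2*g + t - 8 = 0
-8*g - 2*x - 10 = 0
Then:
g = 56/11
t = -24/11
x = -279/11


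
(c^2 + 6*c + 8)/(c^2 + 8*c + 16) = (c + 2)/(c + 4)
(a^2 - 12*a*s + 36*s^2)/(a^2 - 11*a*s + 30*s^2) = (-a + 6*s)/(-a + 5*s)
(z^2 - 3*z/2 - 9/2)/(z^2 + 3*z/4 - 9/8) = 4*(z - 3)/(4*z - 3)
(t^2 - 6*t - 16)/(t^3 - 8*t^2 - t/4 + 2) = 4*(t + 2)/(4*t^2 - 1)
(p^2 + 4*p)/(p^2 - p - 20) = p/(p - 5)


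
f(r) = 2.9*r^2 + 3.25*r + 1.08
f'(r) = 5.8*r + 3.25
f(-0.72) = 0.24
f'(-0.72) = -0.93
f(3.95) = 59.16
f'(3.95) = 26.16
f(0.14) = 1.59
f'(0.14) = 4.06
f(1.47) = 12.12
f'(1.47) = 11.78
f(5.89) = 120.83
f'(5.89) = 37.41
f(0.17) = 1.72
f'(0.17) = 4.24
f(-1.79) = 4.55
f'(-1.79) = -7.13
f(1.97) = 18.74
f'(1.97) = 14.68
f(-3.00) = 17.43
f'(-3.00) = -14.15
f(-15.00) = 604.83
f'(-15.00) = -83.75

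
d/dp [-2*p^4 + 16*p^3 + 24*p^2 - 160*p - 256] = -8*p^3 + 48*p^2 + 48*p - 160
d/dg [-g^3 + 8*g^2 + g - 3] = -3*g^2 + 16*g + 1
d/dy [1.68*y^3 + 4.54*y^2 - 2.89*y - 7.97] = 5.04*y^2 + 9.08*y - 2.89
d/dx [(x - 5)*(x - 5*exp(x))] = x - (x - 5)*(5*exp(x) - 1) - 5*exp(x)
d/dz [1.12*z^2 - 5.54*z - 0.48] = 2.24*z - 5.54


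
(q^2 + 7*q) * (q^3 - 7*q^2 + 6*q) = q^5 - 43*q^3 + 42*q^2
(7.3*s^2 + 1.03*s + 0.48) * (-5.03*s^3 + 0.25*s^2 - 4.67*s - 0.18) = -36.719*s^5 - 3.3559*s^4 - 36.2479*s^3 - 6.0041*s^2 - 2.427*s - 0.0864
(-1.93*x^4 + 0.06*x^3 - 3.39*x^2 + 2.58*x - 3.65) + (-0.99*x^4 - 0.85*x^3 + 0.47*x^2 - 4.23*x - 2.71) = -2.92*x^4 - 0.79*x^3 - 2.92*x^2 - 1.65*x - 6.36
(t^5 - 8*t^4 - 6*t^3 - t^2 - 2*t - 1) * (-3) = -3*t^5 + 24*t^4 + 18*t^3 + 3*t^2 + 6*t + 3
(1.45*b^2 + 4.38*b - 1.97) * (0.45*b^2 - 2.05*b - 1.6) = 0.6525*b^4 - 1.0015*b^3 - 12.1855*b^2 - 2.9695*b + 3.152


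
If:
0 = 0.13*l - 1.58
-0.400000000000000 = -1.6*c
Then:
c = 0.25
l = 12.15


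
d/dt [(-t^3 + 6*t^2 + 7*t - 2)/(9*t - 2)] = 2*(-9*t^3 + 30*t^2 - 12*t + 2)/(81*t^2 - 36*t + 4)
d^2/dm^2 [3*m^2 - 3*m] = 6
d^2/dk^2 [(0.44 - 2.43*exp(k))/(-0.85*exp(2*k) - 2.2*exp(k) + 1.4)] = (1.755675*exp(4*k) - 5.8157*exp(3*k) + 14.8818*exp(2*k) + 3.2604*exp(k) + 3.4076)*exp(k)/(0.614125*exp(6*k) + 4.7685*exp(5*k) + 9.3075*exp(4*k) - 5.05999999999999*exp(3*k) - 15.33*exp(2*k) + 12.936*exp(k) - 2.744)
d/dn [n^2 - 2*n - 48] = 2*n - 2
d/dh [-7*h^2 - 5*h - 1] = -14*h - 5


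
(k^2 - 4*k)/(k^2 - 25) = k*(k - 4)/(k^2 - 25)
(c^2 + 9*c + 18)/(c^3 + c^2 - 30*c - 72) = (c + 6)/(c^2 - 2*c - 24)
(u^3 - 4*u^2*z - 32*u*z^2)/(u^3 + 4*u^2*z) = (u - 8*z)/u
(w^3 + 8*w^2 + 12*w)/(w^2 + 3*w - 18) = w*(w + 2)/(w - 3)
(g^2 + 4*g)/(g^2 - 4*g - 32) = g/(g - 8)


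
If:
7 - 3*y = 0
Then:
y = 7/3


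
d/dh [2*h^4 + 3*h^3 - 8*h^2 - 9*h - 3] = 8*h^3 + 9*h^2 - 16*h - 9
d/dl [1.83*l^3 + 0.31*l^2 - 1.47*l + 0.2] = 5.49*l^2 + 0.62*l - 1.47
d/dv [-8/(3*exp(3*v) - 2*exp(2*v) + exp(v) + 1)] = (72*exp(2*v) - 32*exp(v) + 8)*exp(v)/(3*exp(3*v) - 2*exp(2*v) + exp(v) + 1)^2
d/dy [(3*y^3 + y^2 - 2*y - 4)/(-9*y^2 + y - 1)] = (-27*y^4 + 6*y^3 - 26*y^2 - 74*y + 6)/(81*y^4 - 18*y^3 + 19*y^2 - 2*y + 1)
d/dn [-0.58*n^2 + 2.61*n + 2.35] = 2.61 - 1.16*n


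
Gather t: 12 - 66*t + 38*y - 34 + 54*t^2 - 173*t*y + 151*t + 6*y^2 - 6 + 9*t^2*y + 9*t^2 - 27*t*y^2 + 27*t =t^2*(9*y + 63) + t*(-27*y^2 - 173*y + 112) + 6*y^2 + 38*y - 28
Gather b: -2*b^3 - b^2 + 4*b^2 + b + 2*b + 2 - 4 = -2*b^3 + 3*b^2 + 3*b - 2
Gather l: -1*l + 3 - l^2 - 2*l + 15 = -l^2 - 3*l + 18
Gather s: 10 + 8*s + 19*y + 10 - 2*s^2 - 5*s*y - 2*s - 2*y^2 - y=-2*s^2 + s*(6 - 5*y) - 2*y^2 + 18*y + 20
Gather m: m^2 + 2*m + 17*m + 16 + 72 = m^2 + 19*m + 88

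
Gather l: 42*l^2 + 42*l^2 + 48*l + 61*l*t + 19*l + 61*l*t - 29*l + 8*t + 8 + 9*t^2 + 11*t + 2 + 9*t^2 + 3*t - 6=84*l^2 + l*(122*t + 38) + 18*t^2 + 22*t + 4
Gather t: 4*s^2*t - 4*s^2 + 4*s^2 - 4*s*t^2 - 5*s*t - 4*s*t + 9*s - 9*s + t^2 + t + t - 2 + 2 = t^2*(1 - 4*s) + t*(4*s^2 - 9*s + 2)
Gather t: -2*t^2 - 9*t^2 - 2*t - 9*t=-11*t^2 - 11*t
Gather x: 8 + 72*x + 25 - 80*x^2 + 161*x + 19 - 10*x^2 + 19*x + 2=-90*x^2 + 252*x + 54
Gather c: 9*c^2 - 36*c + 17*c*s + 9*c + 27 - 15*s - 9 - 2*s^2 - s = 9*c^2 + c*(17*s - 27) - 2*s^2 - 16*s + 18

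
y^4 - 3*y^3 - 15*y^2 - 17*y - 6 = (y - 6)*(y + 1)^3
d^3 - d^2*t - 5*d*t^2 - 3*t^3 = (d - 3*t)*(d + t)^2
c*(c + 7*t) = c^2 + 7*c*t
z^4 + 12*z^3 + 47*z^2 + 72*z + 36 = (z + 1)*(z + 2)*(z + 3)*(z + 6)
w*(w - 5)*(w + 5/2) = w^3 - 5*w^2/2 - 25*w/2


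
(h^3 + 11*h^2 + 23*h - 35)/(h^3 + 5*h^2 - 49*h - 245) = (h - 1)/(h - 7)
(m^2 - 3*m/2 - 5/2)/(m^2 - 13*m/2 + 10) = (m + 1)/(m - 4)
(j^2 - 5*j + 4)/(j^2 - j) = (j - 4)/j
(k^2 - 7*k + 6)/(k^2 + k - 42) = (k - 1)/(k + 7)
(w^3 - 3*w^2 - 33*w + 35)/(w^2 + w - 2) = (w^2 - 2*w - 35)/(w + 2)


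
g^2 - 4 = (g - 2)*(g + 2)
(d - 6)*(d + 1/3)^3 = d^4 - 5*d^3 - 17*d^2/3 - 53*d/27 - 2/9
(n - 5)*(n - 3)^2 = n^3 - 11*n^2 + 39*n - 45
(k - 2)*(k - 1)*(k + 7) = k^3 + 4*k^2 - 19*k + 14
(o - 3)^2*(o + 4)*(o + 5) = o^4 + 3*o^3 - 25*o^2 - 39*o + 180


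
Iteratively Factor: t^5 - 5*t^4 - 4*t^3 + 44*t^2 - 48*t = (t - 2)*(t^4 - 3*t^3 - 10*t^2 + 24*t) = (t - 2)*(t + 3)*(t^3 - 6*t^2 + 8*t) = (t - 2)^2*(t + 3)*(t^2 - 4*t) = t*(t - 2)^2*(t + 3)*(t - 4)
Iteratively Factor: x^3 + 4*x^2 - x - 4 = (x - 1)*(x^2 + 5*x + 4) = (x - 1)*(x + 4)*(x + 1)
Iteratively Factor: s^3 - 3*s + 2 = (s - 1)*(s^2 + s - 2) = (s - 1)*(s + 2)*(s - 1)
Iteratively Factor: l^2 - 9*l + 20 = (l - 4)*(l - 5)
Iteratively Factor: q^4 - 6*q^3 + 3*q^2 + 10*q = (q + 1)*(q^3 - 7*q^2 + 10*q) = q*(q + 1)*(q^2 - 7*q + 10) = q*(q - 2)*(q + 1)*(q - 5)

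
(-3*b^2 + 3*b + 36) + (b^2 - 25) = -2*b^2 + 3*b + 11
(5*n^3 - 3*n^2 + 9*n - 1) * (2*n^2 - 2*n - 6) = 10*n^5 - 16*n^4 - 6*n^3 - 2*n^2 - 52*n + 6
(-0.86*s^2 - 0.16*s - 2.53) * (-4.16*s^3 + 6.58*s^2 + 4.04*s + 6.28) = 3.5776*s^5 - 4.9932*s^4 + 5.9976*s^3 - 22.6946*s^2 - 11.226*s - 15.8884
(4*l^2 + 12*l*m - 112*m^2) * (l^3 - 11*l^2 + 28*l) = 4*l^5 + 12*l^4*m - 44*l^4 - 112*l^3*m^2 - 132*l^3*m + 112*l^3 + 1232*l^2*m^2 + 336*l^2*m - 3136*l*m^2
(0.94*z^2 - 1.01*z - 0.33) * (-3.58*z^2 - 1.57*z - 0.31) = -3.3652*z^4 + 2.14*z^3 + 2.4757*z^2 + 0.8312*z + 0.1023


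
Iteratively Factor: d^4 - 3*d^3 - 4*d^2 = (d + 1)*(d^3 - 4*d^2) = (d - 4)*(d + 1)*(d^2) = d*(d - 4)*(d + 1)*(d)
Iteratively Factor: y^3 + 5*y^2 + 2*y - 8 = (y + 2)*(y^2 + 3*y - 4) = (y + 2)*(y + 4)*(y - 1)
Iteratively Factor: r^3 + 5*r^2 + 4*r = (r + 4)*(r^2 + r) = r*(r + 4)*(r + 1)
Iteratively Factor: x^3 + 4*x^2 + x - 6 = (x + 2)*(x^2 + 2*x - 3) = (x - 1)*(x + 2)*(x + 3)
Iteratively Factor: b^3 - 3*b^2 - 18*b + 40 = (b + 4)*(b^2 - 7*b + 10) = (b - 5)*(b + 4)*(b - 2)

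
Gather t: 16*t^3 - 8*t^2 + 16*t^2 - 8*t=16*t^3 + 8*t^2 - 8*t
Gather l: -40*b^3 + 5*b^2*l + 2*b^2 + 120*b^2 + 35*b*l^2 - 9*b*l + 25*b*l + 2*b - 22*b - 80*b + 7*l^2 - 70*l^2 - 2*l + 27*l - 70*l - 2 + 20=-40*b^3 + 122*b^2 - 100*b + l^2*(35*b - 63) + l*(5*b^2 + 16*b - 45) + 18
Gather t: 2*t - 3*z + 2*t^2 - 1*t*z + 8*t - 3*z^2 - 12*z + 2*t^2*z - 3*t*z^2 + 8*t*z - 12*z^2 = t^2*(2*z + 2) + t*(-3*z^2 + 7*z + 10) - 15*z^2 - 15*z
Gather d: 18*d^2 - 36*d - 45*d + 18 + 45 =18*d^2 - 81*d + 63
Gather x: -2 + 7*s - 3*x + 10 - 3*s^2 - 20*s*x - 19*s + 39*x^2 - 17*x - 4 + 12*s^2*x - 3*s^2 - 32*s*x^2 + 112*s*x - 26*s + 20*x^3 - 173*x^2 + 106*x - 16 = -6*s^2 - 38*s + 20*x^3 + x^2*(-32*s - 134) + x*(12*s^2 + 92*s + 86) - 12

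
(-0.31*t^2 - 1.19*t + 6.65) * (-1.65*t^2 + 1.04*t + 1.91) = 0.5115*t^4 + 1.6411*t^3 - 12.8022*t^2 + 4.6431*t + 12.7015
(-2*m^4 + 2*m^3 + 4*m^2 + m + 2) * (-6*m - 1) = 12*m^5 - 10*m^4 - 26*m^3 - 10*m^2 - 13*m - 2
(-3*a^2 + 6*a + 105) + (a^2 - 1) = -2*a^2 + 6*a + 104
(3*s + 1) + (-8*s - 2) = -5*s - 1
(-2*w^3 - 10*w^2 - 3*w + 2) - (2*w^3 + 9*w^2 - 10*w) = -4*w^3 - 19*w^2 + 7*w + 2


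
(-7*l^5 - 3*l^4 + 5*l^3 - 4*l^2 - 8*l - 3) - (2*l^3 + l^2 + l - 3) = -7*l^5 - 3*l^4 + 3*l^3 - 5*l^2 - 9*l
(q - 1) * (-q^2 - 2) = -q^3 + q^2 - 2*q + 2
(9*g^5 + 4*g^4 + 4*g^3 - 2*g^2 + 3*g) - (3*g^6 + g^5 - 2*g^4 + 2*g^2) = -3*g^6 + 8*g^5 + 6*g^4 + 4*g^3 - 4*g^2 + 3*g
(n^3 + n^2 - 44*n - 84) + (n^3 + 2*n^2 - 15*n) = 2*n^3 + 3*n^2 - 59*n - 84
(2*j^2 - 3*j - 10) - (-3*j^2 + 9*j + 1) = 5*j^2 - 12*j - 11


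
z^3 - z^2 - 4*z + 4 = (z - 2)*(z - 1)*(z + 2)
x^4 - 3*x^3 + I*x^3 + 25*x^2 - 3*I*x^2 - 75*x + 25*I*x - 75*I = (x - 3)*(x - 5*I)*(x + I)*(x + 5*I)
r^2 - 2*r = r*(r - 2)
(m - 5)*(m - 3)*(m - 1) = m^3 - 9*m^2 + 23*m - 15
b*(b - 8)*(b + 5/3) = b^3 - 19*b^2/3 - 40*b/3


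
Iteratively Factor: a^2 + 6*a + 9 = (a + 3)*(a + 3)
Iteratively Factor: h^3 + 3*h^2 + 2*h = (h + 1)*(h^2 + 2*h) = (h + 1)*(h + 2)*(h)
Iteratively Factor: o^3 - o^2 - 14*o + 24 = (o - 3)*(o^2 + 2*o - 8) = (o - 3)*(o + 4)*(o - 2)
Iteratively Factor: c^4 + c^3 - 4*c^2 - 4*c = (c + 1)*(c^3 - 4*c) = c*(c + 1)*(c^2 - 4) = c*(c + 1)*(c + 2)*(c - 2)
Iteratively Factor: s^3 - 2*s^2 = (s)*(s^2 - 2*s) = s*(s - 2)*(s)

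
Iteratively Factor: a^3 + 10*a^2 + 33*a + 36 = (a + 4)*(a^2 + 6*a + 9) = (a + 3)*(a + 4)*(a + 3)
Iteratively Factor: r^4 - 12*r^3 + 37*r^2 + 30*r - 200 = (r - 5)*(r^3 - 7*r^2 + 2*r + 40) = (r - 5)*(r - 4)*(r^2 - 3*r - 10) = (r - 5)*(r - 4)*(r + 2)*(r - 5)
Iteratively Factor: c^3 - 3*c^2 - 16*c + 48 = (c + 4)*(c^2 - 7*c + 12) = (c - 4)*(c + 4)*(c - 3)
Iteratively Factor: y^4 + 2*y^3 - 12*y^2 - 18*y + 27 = (y + 3)*(y^3 - y^2 - 9*y + 9) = (y - 1)*(y + 3)*(y^2 - 9) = (y - 1)*(y + 3)^2*(y - 3)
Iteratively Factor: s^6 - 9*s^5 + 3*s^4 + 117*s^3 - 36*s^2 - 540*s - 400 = (s + 1)*(s^5 - 10*s^4 + 13*s^3 + 104*s^2 - 140*s - 400) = (s - 5)*(s + 1)*(s^4 - 5*s^3 - 12*s^2 + 44*s + 80) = (s - 5)^2*(s + 1)*(s^3 - 12*s - 16) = (s - 5)^2*(s - 4)*(s + 1)*(s^2 + 4*s + 4) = (s - 5)^2*(s - 4)*(s + 1)*(s + 2)*(s + 2)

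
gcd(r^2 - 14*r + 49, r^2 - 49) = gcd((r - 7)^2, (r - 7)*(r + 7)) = r - 7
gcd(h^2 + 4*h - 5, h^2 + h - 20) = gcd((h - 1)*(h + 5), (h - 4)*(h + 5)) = h + 5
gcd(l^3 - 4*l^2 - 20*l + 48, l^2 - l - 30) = l - 6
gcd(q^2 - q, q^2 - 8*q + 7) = q - 1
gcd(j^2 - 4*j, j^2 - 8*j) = j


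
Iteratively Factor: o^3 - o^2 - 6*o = (o - 3)*(o^2 + 2*o) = (o - 3)*(o + 2)*(o)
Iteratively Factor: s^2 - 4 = (s + 2)*(s - 2)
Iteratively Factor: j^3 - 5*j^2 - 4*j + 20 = (j + 2)*(j^2 - 7*j + 10) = (j - 5)*(j + 2)*(j - 2)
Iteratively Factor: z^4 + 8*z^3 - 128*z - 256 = (z + 4)*(z^3 + 4*z^2 - 16*z - 64) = (z + 4)^2*(z^2 - 16) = (z - 4)*(z + 4)^2*(z + 4)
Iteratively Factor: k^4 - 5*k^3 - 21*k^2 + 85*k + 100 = (k + 1)*(k^3 - 6*k^2 - 15*k + 100) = (k - 5)*(k + 1)*(k^2 - k - 20) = (k - 5)*(k + 1)*(k + 4)*(k - 5)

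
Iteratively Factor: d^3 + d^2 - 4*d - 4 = (d + 1)*(d^2 - 4) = (d + 1)*(d + 2)*(d - 2)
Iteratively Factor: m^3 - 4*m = (m + 2)*(m^2 - 2*m) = (m - 2)*(m + 2)*(m)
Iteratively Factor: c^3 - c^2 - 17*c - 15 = (c + 3)*(c^2 - 4*c - 5) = (c - 5)*(c + 3)*(c + 1)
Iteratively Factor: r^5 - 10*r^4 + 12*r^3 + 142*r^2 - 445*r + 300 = (r + 4)*(r^4 - 14*r^3 + 68*r^2 - 130*r + 75) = (r - 1)*(r + 4)*(r^3 - 13*r^2 + 55*r - 75) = (r - 5)*(r - 1)*(r + 4)*(r^2 - 8*r + 15) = (r - 5)^2*(r - 1)*(r + 4)*(r - 3)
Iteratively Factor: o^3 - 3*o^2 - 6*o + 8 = (o + 2)*(o^2 - 5*o + 4) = (o - 4)*(o + 2)*(o - 1)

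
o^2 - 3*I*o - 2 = (o - 2*I)*(o - I)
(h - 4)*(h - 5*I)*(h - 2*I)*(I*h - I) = I*h^4 + 7*h^3 - 5*I*h^3 - 35*h^2 - 6*I*h^2 + 28*h + 50*I*h - 40*I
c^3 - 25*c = c*(c - 5)*(c + 5)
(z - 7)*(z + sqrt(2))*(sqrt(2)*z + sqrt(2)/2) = sqrt(2)*z^3 - 13*sqrt(2)*z^2/2 + 2*z^2 - 13*z - 7*sqrt(2)*z/2 - 7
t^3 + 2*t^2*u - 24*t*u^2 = t*(t - 4*u)*(t + 6*u)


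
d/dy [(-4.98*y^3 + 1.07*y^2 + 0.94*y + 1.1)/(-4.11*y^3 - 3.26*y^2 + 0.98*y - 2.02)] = (20.6325*y^4 - 2.034*y^3 + 47.8548*y^2 + 2.8492*y - 2.9768)/(16.8921*y^6 + 26.7972*y^5 + 2.572*y^4 + 10.2148*y^3 + 14.1308*y^2 - 3.9592*y + 4.0804)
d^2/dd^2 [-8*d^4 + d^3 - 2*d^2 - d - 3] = -96*d^2 + 6*d - 4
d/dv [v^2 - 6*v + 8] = 2*v - 6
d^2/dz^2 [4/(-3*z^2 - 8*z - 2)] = 8*(9*z^2 + 24*z - 4*(3*z + 4)^2 + 6)/(3*z^2 + 8*z + 2)^3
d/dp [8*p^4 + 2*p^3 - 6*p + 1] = 32*p^3 + 6*p^2 - 6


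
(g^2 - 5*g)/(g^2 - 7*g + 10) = g/(g - 2)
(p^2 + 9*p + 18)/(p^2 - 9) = (p + 6)/(p - 3)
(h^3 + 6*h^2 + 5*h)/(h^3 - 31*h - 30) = h/(h - 6)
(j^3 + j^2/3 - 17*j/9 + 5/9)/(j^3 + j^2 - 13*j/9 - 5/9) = (3*j - 1)/(3*j + 1)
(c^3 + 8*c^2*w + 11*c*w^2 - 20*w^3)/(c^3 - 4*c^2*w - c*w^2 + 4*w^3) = (-c^2 - 9*c*w - 20*w^2)/(-c^2 + 3*c*w + 4*w^2)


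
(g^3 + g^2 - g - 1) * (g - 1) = g^4 - 2*g^2 + 1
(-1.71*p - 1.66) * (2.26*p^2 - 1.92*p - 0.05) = -3.8646*p^3 - 0.468399999999999*p^2 + 3.2727*p + 0.083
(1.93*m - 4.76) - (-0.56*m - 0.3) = 2.49*m - 4.46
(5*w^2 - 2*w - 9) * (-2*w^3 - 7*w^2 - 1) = -10*w^5 - 31*w^4 + 32*w^3 + 58*w^2 + 2*w + 9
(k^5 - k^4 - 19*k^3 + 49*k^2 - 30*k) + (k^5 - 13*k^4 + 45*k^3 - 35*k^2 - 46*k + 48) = 2*k^5 - 14*k^4 + 26*k^3 + 14*k^2 - 76*k + 48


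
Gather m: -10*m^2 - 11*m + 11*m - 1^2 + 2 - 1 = -10*m^2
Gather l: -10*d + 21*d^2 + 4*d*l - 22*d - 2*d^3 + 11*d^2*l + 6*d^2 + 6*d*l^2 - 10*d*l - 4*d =-2*d^3 + 27*d^2 + 6*d*l^2 - 36*d + l*(11*d^2 - 6*d)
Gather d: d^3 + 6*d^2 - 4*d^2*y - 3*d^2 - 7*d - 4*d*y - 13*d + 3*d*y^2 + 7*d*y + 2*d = d^3 + d^2*(3 - 4*y) + d*(3*y^2 + 3*y - 18)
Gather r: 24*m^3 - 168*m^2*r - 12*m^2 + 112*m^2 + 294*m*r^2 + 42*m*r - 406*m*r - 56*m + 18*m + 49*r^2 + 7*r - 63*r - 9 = 24*m^3 + 100*m^2 - 38*m + r^2*(294*m + 49) + r*(-168*m^2 - 364*m - 56) - 9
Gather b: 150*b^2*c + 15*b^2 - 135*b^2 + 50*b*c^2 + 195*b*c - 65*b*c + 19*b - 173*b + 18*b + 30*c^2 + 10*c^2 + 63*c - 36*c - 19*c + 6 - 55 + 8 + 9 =b^2*(150*c - 120) + b*(50*c^2 + 130*c - 136) + 40*c^2 + 8*c - 32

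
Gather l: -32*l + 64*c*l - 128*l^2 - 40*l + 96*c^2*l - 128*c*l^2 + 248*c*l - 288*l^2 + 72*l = l^2*(-128*c - 416) + l*(96*c^2 + 312*c)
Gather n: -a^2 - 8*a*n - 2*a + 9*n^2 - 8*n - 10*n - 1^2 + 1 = -a^2 - 2*a + 9*n^2 + n*(-8*a - 18)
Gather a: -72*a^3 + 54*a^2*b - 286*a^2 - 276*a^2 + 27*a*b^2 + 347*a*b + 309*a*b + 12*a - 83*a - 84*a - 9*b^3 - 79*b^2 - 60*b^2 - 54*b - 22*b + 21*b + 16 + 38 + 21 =-72*a^3 + a^2*(54*b - 562) + a*(27*b^2 + 656*b - 155) - 9*b^3 - 139*b^2 - 55*b + 75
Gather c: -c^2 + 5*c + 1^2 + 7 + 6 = -c^2 + 5*c + 14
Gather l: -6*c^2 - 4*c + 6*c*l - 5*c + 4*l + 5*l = -6*c^2 - 9*c + l*(6*c + 9)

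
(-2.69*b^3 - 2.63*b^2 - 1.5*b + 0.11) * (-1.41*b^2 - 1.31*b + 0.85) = 3.7929*b^5 + 7.2322*b^4 + 3.2738*b^3 - 0.4256*b^2 - 1.4191*b + 0.0935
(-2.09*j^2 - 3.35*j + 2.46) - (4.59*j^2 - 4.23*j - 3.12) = -6.68*j^2 + 0.88*j + 5.58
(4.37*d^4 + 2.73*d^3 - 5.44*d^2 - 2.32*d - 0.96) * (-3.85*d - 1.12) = -16.8245*d^5 - 15.4049*d^4 + 17.8864*d^3 + 15.0248*d^2 + 6.2944*d + 1.0752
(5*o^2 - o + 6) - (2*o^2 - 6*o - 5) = 3*o^2 + 5*o + 11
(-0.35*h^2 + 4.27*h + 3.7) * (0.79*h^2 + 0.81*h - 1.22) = -0.2765*h^4 + 3.0898*h^3 + 6.8087*h^2 - 2.2124*h - 4.514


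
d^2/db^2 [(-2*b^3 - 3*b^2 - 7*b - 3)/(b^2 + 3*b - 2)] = 2*(-20*b^3 + 9*b^2 - 93*b - 87)/(b^6 + 9*b^5 + 21*b^4 - 9*b^3 - 42*b^2 + 36*b - 8)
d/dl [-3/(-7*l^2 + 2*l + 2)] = 6*(1 - 7*l)/(-7*l^2 + 2*l + 2)^2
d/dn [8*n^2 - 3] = 16*n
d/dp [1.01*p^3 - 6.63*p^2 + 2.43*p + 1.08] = 3.03*p^2 - 13.26*p + 2.43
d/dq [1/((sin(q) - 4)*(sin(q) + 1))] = (3 - 2*sin(q))*cos(q)/((sin(q) - 4)^2*(sin(q) + 1)^2)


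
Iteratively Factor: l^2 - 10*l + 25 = (l - 5)*(l - 5)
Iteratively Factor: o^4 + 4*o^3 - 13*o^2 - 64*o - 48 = (o - 4)*(o^3 + 8*o^2 + 19*o + 12) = (o - 4)*(o + 4)*(o^2 + 4*o + 3) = (o - 4)*(o + 1)*(o + 4)*(o + 3)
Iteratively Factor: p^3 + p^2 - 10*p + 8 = (p - 1)*(p^2 + 2*p - 8) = (p - 2)*(p - 1)*(p + 4)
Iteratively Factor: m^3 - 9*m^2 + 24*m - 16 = (m - 4)*(m^2 - 5*m + 4) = (m - 4)^2*(m - 1)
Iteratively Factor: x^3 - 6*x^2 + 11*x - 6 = (x - 3)*(x^2 - 3*x + 2) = (x - 3)*(x - 1)*(x - 2)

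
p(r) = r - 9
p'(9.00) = 1.00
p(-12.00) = -21.00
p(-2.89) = -11.89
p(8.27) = -0.73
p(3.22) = -5.78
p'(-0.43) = 1.00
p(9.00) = 0.00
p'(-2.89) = 1.00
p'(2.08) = 1.00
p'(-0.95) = 1.00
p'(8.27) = 1.00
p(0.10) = -8.90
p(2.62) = -6.38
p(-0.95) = -9.95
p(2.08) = -6.92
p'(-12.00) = 1.00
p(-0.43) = -9.43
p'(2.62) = 1.00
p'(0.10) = 1.00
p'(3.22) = 1.00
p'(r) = 1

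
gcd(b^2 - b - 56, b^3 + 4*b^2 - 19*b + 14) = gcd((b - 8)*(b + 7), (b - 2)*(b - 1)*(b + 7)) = b + 7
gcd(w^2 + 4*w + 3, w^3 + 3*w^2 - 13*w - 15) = w + 1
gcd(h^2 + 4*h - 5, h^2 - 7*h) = 1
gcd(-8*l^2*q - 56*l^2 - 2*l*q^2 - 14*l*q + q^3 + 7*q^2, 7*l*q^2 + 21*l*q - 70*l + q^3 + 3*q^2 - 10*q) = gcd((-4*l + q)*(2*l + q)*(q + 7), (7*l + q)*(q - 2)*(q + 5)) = 1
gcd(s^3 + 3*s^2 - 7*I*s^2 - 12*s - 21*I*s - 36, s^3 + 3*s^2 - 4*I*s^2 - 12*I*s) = s^2 + s*(3 - 4*I) - 12*I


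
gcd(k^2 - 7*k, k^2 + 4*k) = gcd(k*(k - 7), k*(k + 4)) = k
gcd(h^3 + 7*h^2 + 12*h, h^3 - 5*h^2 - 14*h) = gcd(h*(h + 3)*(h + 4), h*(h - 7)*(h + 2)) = h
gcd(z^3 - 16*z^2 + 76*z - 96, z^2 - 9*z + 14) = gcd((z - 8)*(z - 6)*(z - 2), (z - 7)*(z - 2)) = z - 2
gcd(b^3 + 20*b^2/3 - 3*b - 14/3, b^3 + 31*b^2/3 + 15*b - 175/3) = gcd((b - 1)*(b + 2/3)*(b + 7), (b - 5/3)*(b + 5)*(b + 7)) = b + 7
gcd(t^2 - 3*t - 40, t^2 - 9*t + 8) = t - 8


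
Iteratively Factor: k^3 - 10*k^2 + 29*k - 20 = (k - 5)*(k^2 - 5*k + 4) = (k - 5)*(k - 4)*(k - 1)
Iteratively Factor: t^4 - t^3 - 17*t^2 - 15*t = (t - 5)*(t^3 + 4*t^2 + 3*t) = (t - 5)*(t + 3)*(t^2 + t) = t*(t - 5)*(t + 3)*(t + 1)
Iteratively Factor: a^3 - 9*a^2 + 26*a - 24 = (a - 4)*(a^2 - 5*a + 6) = (a - 4)*(a - 3)*(a - 2)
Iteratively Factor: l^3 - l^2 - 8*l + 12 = (l - 2)*(l^2 + l - 6) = (l - 2)^2*(l + 3)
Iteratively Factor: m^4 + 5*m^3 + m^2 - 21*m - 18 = (m + 3)*(m^3 + 2*m^2 - 5*m - 6) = (m + 3)^2*(m^2 - m - 2) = (m - 2)*(m + 3)^2*(m + 1)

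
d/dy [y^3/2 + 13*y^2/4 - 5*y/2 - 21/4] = 3*y^2/2 + 13*y/2 - 5/2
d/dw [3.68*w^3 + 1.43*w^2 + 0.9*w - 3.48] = 11.04*w^2 + 2.86*w + 0.9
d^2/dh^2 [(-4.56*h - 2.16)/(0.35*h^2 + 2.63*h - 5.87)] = (-(0.7*h + 2.63)*(1.4*h + 5.26)*(4.56*h + 2.16) + (9.576*h + 25.4976)*(0.35*h^2 + 2.63*h - 5.87))/(0.35*h^2 + 2.63*h - 5.87)^3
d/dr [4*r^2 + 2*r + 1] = 8*r + 2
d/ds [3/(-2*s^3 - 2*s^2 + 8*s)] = 3*(3*s^2 + 2*s - 4)/(2*s^2*(s^2 + s - 4)^2)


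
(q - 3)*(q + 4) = q^2 + q - 12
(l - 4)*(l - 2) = l^2 - 6*l + 8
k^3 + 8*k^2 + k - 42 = (k - 2)*(k + 3)*(k + 7)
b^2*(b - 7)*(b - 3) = b^4 - 10*b^3 + 21*b^2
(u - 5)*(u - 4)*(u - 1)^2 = u^4 - 11*u^3 + 39*u^2 - 49*u + 20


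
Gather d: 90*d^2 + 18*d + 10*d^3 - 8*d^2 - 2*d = 10*d^3 + 82*d^2 + 16*d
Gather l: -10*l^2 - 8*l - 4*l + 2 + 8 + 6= -10*l^2 - 12*l + 16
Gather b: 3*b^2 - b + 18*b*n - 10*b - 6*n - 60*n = 3*b^2 + b*(18*n - 11) - 66*n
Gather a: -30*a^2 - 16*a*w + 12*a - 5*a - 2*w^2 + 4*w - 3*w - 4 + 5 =-30*a^2 + a*(7 - 16*w) - 2*w^2 + w + 1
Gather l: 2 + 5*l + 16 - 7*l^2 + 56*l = -7*l^2 + 61*l + 18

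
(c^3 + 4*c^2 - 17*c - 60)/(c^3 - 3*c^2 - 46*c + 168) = (c^2 + 8*c + 15)/(c^2 + c - 42)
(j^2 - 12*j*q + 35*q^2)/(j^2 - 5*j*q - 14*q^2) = (j - 5*q)/(j + 2*q)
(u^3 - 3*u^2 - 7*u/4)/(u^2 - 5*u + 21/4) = u*(2*u + 1)/(2*u - 3)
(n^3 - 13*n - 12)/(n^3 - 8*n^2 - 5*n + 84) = (n + 1)/(n - 7)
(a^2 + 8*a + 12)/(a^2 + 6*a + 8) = (a + 6)/(a + 4)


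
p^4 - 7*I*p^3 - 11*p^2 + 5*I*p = p*(p - 5*I)*(p - I)^2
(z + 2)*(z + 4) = z^2 + 6*z + 8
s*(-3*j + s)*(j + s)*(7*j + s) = -21*j^3*s - 17*j^2*s^2 + 5*j*s^3 + s^4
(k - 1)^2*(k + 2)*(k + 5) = k^4 + 5*k^3 - 3*k^2 - 13*k + 10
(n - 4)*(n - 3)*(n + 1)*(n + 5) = n^4 - n^3 - 25*n^2 + 37*n + 60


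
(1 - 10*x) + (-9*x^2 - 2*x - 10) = -9*x^2 - 12*x - 9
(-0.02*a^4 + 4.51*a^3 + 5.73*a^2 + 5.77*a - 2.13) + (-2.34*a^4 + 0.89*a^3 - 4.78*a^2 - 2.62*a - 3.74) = -2.36*a^4 + 5.4*a^3 + 0.95*a^2 + 3.15*a - 5.87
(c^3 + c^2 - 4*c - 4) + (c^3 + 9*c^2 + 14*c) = 2*c^3 + 10*c^2 + 10*c - 4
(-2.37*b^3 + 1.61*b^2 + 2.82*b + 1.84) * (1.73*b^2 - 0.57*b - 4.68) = -4.1001*b^5 + 4.1362*b^4 + 15.0525*b^3 - 5.959*b^2 - 14.2464*b - 8.6112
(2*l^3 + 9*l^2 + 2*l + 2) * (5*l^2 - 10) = 10*l^5 + 45*l^4 - 10*l^3 - 80*l^2 - 20*l - 20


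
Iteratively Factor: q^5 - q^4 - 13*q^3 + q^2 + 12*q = (q + 3)*(q^4 - 4*q^3 - q^2 + 4*q) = (q - 4)*(q + 3)*(q^3 - q) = (q - 4)*(q - 1)*(q + 3)*(q^2 + q) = (q - 4)*(q - 1)*(q + 1)*(q + 3)*(q)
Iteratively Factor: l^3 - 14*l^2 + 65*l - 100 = (l - 5)*(l^2 - 9*l + 20) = (l - 5)*(l - 4)*(l - 5)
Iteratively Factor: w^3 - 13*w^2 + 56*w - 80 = (w - 5)*(w^2 - 8*w + 16) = (w - 5)*(w - 4)*(w - 4)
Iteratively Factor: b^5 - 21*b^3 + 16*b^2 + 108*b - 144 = (b + 4)*(b^4 - 4*b^3 - 5*b^2 + 36*b - 36) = (b - 2)*(b + 4)*(b^3 - 2*b^2 - 9*b + 18) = (b - 3)*(b - 2)*(b + 4)*(b^2 + b - 6) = (b - 3)*(b - 2)^2*(b + 4)*(b + 3)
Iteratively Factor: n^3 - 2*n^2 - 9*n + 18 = (n + 3)*(n^2 - 5*n + 6) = (n - 3)*(n + 3)*(n - 2)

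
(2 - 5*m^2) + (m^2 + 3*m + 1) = -4*m^2 + 3*m + 3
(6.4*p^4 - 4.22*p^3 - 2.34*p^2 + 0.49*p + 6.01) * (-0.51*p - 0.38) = -3.264*p^5 - 0.2798*p^4 + 2.797*p^3 + 0.6393*p^2 - 3.2513*p - 2.2838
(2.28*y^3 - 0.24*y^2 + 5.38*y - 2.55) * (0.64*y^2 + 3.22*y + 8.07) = 1.4592*y^5 + 7.188*y^4 + 21.07*y^3 + 13.7548*y^2 + 35.2056*y - 20.5785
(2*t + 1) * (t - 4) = 2*t^2 - 7*t - 4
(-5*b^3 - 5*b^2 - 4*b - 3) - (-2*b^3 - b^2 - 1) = -3*b^3 - 4*b^2 - 4*b - 2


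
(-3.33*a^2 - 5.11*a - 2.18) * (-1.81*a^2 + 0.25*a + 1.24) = 6.0273*a^4 + 8.4166*a^3 - 1.4609*a^2 - 6.8814*a - 2.7032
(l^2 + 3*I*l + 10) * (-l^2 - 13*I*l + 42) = -l^4 - 16*I*l^3 + 71*l^2 - 4*I*l + 420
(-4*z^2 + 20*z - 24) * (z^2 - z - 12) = -4*z^4 + 24*z^3 + 4*z^2 - 216*z + 288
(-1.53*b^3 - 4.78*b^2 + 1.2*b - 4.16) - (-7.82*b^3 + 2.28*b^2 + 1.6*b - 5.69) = 6.29*b^3 - 7.06*b^2 - 0.4*b + 1.53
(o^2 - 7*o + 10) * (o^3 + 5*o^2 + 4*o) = o^5 - 2*o^4 - 21*o^3 + 22*o^2 + 40*o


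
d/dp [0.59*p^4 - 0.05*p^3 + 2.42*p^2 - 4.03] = p*(2.36*p^2 - 0.15*p + 4.84)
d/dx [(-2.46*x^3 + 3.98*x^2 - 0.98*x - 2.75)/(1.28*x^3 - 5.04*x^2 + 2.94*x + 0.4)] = (-1.77635683940025e-15*x^5 + 7.304*x^4 - 11.956*x^3 + 14.37*x^2 - 24.536*x + 7.693)/(1.6384*x^6 - 12.9024*x^5 + 32.928*x^4 - 28.6112*x^3 + 4.6116*x^2 + 2.352*x + 0.16)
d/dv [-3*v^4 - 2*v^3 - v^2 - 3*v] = -12*v^3 - 6*v^2 - 2*v - 3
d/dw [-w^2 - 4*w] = -2*w - 4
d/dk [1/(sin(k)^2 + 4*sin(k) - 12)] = -2*(sin(k) + 2)*cos(k)/(sin(k)^2 + 4*sin(k) - 12)^2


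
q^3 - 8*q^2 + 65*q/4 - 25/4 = (q - 5)*(q - 5/2)*(q - 1/2)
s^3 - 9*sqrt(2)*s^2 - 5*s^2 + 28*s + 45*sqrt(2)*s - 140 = (s - 5)*(s - 7*sqrt(2))*(s - 2*sqrt(2))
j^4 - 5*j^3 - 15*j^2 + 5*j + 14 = (j - 7)*(j - 1)*(j + 1)*(j + 2)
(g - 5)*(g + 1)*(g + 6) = g^3 + 2*g^2 - 29*g - 30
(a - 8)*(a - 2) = a^2 - 10*a + 16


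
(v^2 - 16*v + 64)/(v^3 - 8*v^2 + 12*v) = (v^2 - 16*v + 64)/(v*(v^2 - 8*v + 12))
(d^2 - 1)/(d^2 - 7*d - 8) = (d - 1)/(d - 8)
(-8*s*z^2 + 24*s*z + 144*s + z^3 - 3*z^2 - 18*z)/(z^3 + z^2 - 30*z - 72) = (-8*s + z)/(z + 4)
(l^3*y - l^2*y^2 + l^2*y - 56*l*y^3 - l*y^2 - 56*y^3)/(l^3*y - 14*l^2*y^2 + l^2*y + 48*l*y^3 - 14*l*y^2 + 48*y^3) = (-l - 7*y)/(-l + 6*y)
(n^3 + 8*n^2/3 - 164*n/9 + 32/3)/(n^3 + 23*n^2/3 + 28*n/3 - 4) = (9*n^2 - 30*n + 16)/(3*(3*n^2 + 5*n - 2))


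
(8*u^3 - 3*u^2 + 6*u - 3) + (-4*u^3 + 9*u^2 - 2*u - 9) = 4*u^3 + 6*u^2 + 4*u - 12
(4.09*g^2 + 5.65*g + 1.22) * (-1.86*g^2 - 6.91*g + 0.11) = -7.6074*g^4 - 38.7709*g^3 - 40.8608*g^2 - 7.8087*g + 0.1342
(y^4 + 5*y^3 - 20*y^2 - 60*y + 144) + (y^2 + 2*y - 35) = y^4 + 5*y^3 - 19*y^2 - 58*y + 109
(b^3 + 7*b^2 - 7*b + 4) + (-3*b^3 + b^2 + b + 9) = -2*b^3 + 8*b^2 - 6*b + 13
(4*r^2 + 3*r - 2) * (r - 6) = 4*r^3 - 21*r^2 - 20*r + 12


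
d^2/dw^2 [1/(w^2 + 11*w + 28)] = 2*(-w^2 - 11*w + (2*w + 11)^2 - 28)/(w^2 + 11*w + 28)^3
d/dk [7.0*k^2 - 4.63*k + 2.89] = 14.0*k - 4.63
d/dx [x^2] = 2*x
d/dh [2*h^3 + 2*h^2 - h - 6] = 6*h^2 + 4*h - 1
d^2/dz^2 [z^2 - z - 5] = 2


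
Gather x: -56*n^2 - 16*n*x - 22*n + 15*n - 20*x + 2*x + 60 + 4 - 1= -56*n^2 - 7*n + x*(-16*n - 18) + 63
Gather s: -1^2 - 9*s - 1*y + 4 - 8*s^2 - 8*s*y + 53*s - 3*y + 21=-8*s^2 + s*(44 - 8*y) - 4*y + 24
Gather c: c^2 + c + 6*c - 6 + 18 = c^2 + 7*c + 12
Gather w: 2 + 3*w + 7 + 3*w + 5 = 6*w + 14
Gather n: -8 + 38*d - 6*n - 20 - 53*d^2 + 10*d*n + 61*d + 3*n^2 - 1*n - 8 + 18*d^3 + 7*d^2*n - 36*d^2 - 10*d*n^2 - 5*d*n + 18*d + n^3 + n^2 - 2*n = 18*d^3 - 89*d^2 + 117*d + n^3 + n^2*(4 - 10*d) + n*(7*d^2 + 5*d - 9) - 36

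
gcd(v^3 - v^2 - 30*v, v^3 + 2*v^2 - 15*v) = v^2 + 5*v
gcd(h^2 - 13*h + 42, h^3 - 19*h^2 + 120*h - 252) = h^2 - 13*h + 42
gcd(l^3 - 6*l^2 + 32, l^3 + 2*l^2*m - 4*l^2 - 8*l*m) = l - 4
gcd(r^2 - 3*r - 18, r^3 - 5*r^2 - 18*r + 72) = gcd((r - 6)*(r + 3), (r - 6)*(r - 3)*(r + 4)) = r - 6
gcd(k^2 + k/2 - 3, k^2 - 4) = k + 2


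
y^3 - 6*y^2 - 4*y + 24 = (y - 6)*(y - 2)*(y + 2)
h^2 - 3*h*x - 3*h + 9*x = (h - 3)*(h - 3*x)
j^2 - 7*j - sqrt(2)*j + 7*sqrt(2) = (j - 7)*(j - sqrt(2))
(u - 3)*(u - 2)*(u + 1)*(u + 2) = u^4 - 2*u^3 - 7*u^2 + 8*u + 12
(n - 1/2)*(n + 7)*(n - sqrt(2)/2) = n^3 - sqrt(2)*n^2/2 + 13*n^2/2 - 13*sqrt(2)*n/4 - 7*n/2 + 7*sqrt(2)/4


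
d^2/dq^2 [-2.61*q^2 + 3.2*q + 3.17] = -5.22000000000000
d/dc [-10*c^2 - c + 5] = -20*c - 1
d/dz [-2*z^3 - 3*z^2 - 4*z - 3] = -6*z^2 - 6*z - 4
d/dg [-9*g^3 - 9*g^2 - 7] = 9*g*(-3*g - 2)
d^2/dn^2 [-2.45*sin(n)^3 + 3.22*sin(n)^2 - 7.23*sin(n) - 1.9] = 9.0675*sin(n) - 5.5125*sin(3*n) + 6.44*cos(2*n)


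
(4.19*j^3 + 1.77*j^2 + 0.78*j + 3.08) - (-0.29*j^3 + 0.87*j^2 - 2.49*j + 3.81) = 4.48*j^3 + 0.9*j^2 + 3.27*j - 0.73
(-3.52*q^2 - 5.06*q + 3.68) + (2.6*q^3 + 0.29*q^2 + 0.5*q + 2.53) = 2.6*q^3 - 3.23*q^2 - 4.56*q + 6.21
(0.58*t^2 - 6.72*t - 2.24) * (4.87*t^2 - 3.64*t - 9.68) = 2.8246*t^4 - 34.8376*t^3 + 7.9376*t^2 + 73.2032*t + 21.6832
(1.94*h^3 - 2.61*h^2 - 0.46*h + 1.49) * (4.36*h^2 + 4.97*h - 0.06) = 8.4584*h^5 - 1.7378*h^4 - 15.0937*h^3 + 4.3668*h^2 + 7.4329*h - 0.0894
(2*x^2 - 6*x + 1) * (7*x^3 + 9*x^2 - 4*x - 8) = 14*x^5 - 24*x^4 - 55*x^3 + 17*x^2 + 44*x - 8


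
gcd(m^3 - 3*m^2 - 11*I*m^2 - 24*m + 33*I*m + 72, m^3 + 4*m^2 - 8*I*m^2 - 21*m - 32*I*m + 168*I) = m^2 + m*(-3 - 8*I) + 24*I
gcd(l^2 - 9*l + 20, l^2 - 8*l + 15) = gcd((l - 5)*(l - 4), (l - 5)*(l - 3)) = l - 5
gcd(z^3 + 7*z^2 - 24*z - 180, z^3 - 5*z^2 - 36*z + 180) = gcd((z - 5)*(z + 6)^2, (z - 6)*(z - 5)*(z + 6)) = z^2 + z - 30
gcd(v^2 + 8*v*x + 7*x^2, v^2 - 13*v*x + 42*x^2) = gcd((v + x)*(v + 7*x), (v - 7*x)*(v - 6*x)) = 1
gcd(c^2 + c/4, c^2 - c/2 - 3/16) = c + 1/4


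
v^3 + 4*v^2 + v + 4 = (v + 4)*(v - I)*(v + I)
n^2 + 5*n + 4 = (n + 1)*(n + 4)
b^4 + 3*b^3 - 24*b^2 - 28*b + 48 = (b - 4)*(b - 1)*(b + 2)*(b + 6)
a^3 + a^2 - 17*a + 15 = (a - 3)*(a - 1)*(a + 5)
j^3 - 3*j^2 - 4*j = j*(j - 4)*(j + 1)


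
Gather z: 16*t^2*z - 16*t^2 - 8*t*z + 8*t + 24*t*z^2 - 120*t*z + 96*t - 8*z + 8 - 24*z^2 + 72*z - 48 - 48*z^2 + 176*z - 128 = -16*t^2 + 104*t + z^2*(24*t - 72) + z*(16*t^2 - 128*t + 240) - 168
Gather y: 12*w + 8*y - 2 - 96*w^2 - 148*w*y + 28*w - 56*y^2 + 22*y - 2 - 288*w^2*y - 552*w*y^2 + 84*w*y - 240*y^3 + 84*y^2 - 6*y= -96*w^2 + 40*w - 240*y^3 + y^2*(28 - 552*w) + y*(-288*w^2 - 64*w + 24) - 4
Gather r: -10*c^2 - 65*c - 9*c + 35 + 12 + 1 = -10*c^2 - 74*c + 48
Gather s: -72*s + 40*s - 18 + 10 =-32*s - 8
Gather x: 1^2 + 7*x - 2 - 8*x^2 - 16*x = -8*x^2 - 9*x - 1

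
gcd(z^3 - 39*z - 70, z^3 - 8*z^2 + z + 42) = z^2 - 5*z - 14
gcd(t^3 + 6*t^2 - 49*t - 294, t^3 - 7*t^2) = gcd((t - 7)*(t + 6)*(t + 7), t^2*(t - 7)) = t - 7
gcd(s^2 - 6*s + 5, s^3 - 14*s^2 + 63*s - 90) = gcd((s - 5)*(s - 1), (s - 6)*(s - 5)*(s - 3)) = s - 5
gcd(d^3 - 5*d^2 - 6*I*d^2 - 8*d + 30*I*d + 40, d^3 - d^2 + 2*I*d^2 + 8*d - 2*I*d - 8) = d - 2*I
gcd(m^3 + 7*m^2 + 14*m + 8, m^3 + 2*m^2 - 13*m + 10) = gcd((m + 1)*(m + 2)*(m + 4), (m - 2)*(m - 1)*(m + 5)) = 1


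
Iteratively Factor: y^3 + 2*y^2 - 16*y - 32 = (y + 4)*(y^2 - 2*y - 8) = (y + 2)*(y + 4)*(y - 4)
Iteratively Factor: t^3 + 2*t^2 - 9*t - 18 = (t - 3)*(t^2 + 5*t + 6) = (t - 3)*(t + 2)*(t + 3)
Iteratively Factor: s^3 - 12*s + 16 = (s - 2)*(s^2 + 2*s - 8) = (s - 2)*(s + 4)*(s - 2)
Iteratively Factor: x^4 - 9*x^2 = (x + 3)*(x^3 - 3*x^2) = x*(x + 3)*(x^2 - 3*x) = x^2*(x + 3)*(x - 3)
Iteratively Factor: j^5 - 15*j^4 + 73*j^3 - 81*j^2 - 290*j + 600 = (j - 5)*(j^4 - 10*j^3 + 23*j^2 + 34*j - 120) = (j - 5)^2*(j^3 - 5*j^2 - 2*j + 24) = (j - 5)^2*(j - 4)*(j^2 - j - 6) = (j - 5)^2*(j - 4)*(j + 2)*(j - 3)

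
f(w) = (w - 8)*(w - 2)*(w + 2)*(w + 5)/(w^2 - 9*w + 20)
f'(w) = (9 - 2*w)*(w - 8)*(w - 2)*(w + 2)*(w + 5)/(w^2 - 9*w + 20)^2 + (w - 8)*(w - 2)*(w + 2)/(w^2 - 9*w + 20) + (w - 8)*(w - 2)*(w + 5)/(w^2 - 9*w + 20) + (w - 8)*(w + 2)*(w + 5)/(w^2 - 9*w + 20) + (w - 2)*(w + 2)*(w + 5)/(w^2 - 9*w + 20)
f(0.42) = 9.58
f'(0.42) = 3.17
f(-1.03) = 3.47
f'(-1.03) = 4.19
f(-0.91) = 3.98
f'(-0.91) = 4.30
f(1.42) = 9.07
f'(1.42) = -6.90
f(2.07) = -2.11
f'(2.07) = -32.45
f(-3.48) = -2.23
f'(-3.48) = 0.08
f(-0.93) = 3.90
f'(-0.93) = 4.28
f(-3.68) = -2.21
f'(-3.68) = -0.32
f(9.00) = 53.90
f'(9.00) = 46.10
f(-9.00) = 28.77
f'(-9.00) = -11.34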